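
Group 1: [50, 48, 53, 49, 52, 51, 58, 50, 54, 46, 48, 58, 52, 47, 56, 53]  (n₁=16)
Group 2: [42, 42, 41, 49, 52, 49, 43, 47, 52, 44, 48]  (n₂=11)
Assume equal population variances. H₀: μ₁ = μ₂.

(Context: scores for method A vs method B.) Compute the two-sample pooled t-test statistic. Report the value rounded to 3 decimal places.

x̄₁=51.562, s₁=3.669, n₁=16
x̄₂=46.273, s₂=4.052, n₂=11
s_p² = [15·3.669² + 10·4.052²]/25 = 14.6448
SE = √(s_p²·(1/16+1/11)) = 1.4989
t = (51.562−46.273)/1.4989 = 3.5292
df = 25

test statistic = 3.529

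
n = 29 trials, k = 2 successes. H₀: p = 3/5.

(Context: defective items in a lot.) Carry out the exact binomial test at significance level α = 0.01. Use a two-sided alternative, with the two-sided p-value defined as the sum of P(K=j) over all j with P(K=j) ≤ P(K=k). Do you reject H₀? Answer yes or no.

Exact binomial: n=29, k=2, p₀=3/5=0.6000
P(X=j) = C(n,j)·p₀^j·(1−p₀)^(n−j); p = Σ P(X=j) over j with P(X=j) ≤ P(X=2)
p-value (two-sided) = 0.00000
At α=0.01: p < α → reject H₀

reject H₀: yes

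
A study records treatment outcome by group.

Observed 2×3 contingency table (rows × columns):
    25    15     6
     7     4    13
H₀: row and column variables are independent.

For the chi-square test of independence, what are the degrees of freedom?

df = (r−1)(c−1) = (2−1)·(3−1) = 2

degrees of freedom = 2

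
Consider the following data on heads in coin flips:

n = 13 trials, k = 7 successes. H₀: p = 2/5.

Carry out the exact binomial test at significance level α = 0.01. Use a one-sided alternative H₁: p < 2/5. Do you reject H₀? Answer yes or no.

Exact binomial: n=13, k=7, p₀=2/5=0.4000
P(X≤7) from Σ C(n,i)·p₀^i·(1−p₀)^(n−i)
p-value (one-sided, H₁ less) = 0.90233
At α=0.01: p ≥ α → fail to reject H₀

reject H₀: no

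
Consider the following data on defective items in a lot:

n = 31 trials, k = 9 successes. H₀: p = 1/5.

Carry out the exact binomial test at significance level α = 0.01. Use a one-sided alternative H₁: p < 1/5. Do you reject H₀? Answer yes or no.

reject H₀: no

Exact binomial: n=31, k=9, p₀=1/5=0.2000
P(X≤9) from Σ C(n,i)·p₀^i·(1−p₀)^(n−i)
p-value (one-sided, H₁ less) = 0.92540
At α=0.01: p ≥ α → fail to reject H₀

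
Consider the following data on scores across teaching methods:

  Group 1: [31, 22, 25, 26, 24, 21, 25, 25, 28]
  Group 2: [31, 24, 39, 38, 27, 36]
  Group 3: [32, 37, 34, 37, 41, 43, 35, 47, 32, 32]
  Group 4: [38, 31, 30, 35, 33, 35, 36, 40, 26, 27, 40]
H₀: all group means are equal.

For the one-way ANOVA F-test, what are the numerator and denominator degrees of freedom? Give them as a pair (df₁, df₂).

k = 4 groups, N = 36 total
df = (k−1, N−k) = (4−1, 36−4) = (3, 32)

degrees of freedom = [3, 32]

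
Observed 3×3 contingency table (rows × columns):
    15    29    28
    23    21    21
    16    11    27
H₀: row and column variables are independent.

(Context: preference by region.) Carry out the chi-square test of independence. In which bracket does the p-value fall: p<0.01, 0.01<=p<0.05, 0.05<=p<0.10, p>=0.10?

p-value bracket: 0.05<=p<0.10

Row totals [72, 65, 54], col totals [54, 61, 76], n=191
χ² = (15−20.36)²/20.36 + (29−22.99)²/22.99 + (28−28.65)²/28.65 + (23−18.38)²/18.38 + (21−20.76)²/20.76 + (21−25.86)²/25.86 + (16−15.27)²/15.27 + (11−17.25)²/17.25 + (27−21.49)²/21.49 = 8.7847
df = 4
p-value (upper-tail) = 0.06671
→ bracket: 0.05<=p<0.10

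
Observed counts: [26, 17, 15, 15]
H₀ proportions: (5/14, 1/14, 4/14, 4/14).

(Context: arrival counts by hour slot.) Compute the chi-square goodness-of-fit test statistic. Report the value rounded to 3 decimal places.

n = 73; E_i = n·p_i = [26.07, 5.21, 20.86, 20.86]
χ² = (26−26.07)²/26.07 + (17−5.21)²/5.21 + (15−20.86)²/20.86 + (15−20.86)²/20.86 = 29.9288
df = 3

test statistic = 29.929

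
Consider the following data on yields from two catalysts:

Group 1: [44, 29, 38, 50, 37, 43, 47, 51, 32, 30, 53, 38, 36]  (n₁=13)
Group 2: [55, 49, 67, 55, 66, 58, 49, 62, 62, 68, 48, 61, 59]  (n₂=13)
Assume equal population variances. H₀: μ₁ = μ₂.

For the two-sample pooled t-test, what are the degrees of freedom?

df = n₁ + n₂ − 2 = 13 + 13 − 2 = 24

degrees of freedom = 24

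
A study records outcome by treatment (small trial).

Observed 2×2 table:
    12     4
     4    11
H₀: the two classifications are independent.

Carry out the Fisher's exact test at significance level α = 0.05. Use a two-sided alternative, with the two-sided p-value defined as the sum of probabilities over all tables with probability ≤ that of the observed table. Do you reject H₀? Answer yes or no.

reject H₀: yes

Margins: r₁=16, r₂=15, c₁=16, c₂=15, n=31
p_obs = C(16,12)·C(15,4)/C(31,16); sum pmf over tables with pmf ≤ p_obs
p-value (two-sided) = 0.01211
At α=0.05: p < α → reject H₀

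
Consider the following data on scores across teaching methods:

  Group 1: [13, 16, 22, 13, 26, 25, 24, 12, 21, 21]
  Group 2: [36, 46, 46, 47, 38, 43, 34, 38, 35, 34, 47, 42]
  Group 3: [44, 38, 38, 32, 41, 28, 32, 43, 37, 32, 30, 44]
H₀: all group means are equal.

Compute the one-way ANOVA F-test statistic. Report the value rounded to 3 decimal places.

Group means [19.30, 40.50, 36.58], grand mean 32.882
SSB = Σnᵢ(x̄ᵢ−x̄)² = 2705.513; SSW = ΣΣ(x−x̄ᵢ)² = 912.017
MSB = 2705.513/2 = 1352.7564; MSW = 912.017/31 = 29.4199
F = MSB/MSW = 45.9810
df = (2, 31)

test statistic = 45.981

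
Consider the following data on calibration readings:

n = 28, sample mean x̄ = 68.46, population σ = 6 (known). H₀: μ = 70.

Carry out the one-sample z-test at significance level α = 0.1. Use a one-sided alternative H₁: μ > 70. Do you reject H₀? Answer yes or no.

reject H₀: no

SE = σ/√n = 6/√28 = 1.1339
z = (x̄−μ₀)/SE = (68.46−70)/1.1339 = -1.3582
p-value (one-sided, H₁ greater) = 0.91279
At α=0.1: p ≥ α → fail to reject H₀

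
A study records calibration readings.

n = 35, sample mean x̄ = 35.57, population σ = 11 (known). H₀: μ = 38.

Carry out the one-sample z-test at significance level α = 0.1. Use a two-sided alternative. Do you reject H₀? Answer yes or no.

SE = σ/√n = 11/√35 = 1.8593
z = (x̄−μ₀)/SE = (35.57−38)/1.8593 = -1.3069
p-value (two-sided) = 0.19124
At α=0.1: p ≥ α → fail to reject H₀

reject H₀: no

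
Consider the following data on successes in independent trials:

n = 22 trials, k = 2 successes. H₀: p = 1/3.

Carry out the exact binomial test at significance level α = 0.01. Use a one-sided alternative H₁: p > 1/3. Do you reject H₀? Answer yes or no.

reject H₀: no

Exact binomial: n=22, k=2, p₀=1/3=0.3333
P(X≥2) from Σ C(n,i)·p₀^i·(1−p₀)^(n−i)
p-value (one-sided, H₁ greater) = 0.99840
At α=0.01: p ≥ α → fail to reject H₀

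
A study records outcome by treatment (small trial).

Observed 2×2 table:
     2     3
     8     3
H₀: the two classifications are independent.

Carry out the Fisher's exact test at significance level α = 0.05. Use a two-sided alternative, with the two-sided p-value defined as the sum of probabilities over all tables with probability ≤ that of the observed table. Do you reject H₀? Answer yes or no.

Margins: r₁=5, r₂=11, c₁=10, c₂=6, n=16
p_obs = C(5,2)·C(11,8)/C(16,10); sum pmf over tables with pmf ≤ p_obs
p-value (two-sided) = 0.29945
At α=0.05: p ≥ α → fail to reject H₀

reject H₀: no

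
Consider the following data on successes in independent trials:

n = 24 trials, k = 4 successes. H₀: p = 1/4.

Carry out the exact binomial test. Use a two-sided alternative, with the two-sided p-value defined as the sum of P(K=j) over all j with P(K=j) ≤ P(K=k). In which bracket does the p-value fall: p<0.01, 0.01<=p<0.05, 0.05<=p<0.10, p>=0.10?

Exact binomial: n=24, k=4, p₀=1/4=0.2500
P(X=j) = C(n,j)·p₀^j·(1−p₀)^(n−j); p = Σ P(X=j) over j with P(X=j) ≤ P(X=4)
p-value (two-sided) = 0.48044
→ bracket: p>=0.10

p-value bracket: p>=0.10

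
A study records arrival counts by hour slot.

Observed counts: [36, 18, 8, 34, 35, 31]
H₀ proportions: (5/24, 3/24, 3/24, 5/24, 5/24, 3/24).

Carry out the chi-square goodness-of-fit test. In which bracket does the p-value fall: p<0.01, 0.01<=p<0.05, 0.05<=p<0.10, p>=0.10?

n = 162; E_i = n·p_i = [33.75, 20.25, 20.25, 33.75, 33.75, 20.25]
χ² = (36−33.75)²/33.75 + (18−20.25)²/20.25 + (8−20.25)²/20.25 + (34−33.75)²/33.75 + (35−33.75)²/33.75 + (31−20.25)²/20.25 = 13.5654
df = 5
p-value (upper-tail) = 0.01862
→ bracket: 0.01<=p<0.05

p-value bracket: 0.01<=p<0.05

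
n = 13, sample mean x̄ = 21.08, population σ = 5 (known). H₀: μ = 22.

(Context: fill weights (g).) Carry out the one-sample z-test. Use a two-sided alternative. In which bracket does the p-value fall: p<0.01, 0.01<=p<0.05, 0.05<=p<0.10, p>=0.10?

SE = σ/√n = 5/√13 = 1.3868
z = (x̄−μ₀)/SE = (21.08−22)/1.3868 = -0.6634
p-value (two-sided) = 0.50706
→ bracket: p>=0.10

p-value bracket: p>=0.10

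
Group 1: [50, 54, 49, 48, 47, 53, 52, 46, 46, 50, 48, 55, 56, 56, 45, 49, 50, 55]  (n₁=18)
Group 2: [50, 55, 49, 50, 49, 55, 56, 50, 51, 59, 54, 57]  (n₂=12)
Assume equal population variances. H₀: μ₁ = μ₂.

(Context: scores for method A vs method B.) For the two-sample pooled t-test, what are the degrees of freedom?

df = n₁ + n₂ − 2 = 18 + 12 − 2 = 28

degrees of freedom = 28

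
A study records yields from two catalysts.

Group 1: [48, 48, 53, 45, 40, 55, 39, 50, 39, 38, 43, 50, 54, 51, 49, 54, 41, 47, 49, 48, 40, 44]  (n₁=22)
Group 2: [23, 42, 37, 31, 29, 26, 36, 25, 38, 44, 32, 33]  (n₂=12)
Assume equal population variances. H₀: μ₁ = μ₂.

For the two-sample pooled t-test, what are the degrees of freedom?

degrees of freedom = 32

df = n₁ + n₂ − 2 = 22 + 12 − 2 = 32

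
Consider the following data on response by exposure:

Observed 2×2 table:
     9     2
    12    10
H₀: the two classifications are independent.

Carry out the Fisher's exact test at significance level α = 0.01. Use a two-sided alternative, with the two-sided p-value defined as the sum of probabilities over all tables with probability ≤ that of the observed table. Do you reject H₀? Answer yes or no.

Margins: r₁=11, r₂=22, c₁=21, c₂=12, n=33
p_obs = C(11,9)·C(22,12)/C(33,21); sum pmf over tables with pmf ≤ p_obs
p-value (two-sided) = 0.24922
At α=0.01: p ≥ α → fail to reject H₀

reject H₀: no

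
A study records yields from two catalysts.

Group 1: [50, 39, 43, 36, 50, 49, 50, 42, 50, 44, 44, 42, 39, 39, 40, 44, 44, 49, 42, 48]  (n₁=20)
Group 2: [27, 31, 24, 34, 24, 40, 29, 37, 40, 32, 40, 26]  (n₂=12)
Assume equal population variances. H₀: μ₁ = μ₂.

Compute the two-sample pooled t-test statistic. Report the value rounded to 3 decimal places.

test statistic = 6.481

x̄₁=44.200, s₁=4.456, n₁=20
x̄₂=32.000, s₂=6.179, n₂=12
s_p² = [19·4.456² + 11·6.179²]/30 = 26.5733
SE = √(s_p²·(1/20+1/12)) = 1.8823
t = (44.200−32.000)/1.8823 = 6.4814
df = 30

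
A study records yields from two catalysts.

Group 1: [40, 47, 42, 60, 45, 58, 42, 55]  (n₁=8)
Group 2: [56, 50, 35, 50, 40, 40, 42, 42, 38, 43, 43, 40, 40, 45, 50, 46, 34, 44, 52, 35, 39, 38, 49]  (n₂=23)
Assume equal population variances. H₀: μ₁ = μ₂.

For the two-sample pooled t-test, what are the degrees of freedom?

degrees of freedom = 29

df = n₁ + n₂ − 2 = 8 + 23 − 2 = 29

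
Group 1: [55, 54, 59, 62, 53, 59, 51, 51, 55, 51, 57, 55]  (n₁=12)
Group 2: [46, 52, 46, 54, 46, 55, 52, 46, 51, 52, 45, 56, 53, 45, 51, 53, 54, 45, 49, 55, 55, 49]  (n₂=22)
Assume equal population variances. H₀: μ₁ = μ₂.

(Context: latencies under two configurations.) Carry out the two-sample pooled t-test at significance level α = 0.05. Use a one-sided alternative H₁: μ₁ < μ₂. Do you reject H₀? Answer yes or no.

reject H₀: no

x̄₁=55.167, s₁=3.538, n₁=12
x̄₂=50.455, s₂=3.851, n₂=22
s_p² = [11·3.538² + 21·3.851²]/32 = 14.0350
SE = √(s_p²·(1/12+1/22)) = 1.3444
t = (55.167−50.455)/1.3444 = 3.5049
df = 32
p-value (one-sided, H₁ less) = 0.99931
At α=0.05: p ≥ α → fail to reject H₀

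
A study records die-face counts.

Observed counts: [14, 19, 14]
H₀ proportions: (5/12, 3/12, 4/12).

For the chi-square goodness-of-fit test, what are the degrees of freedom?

df = k − 1 = 3 − 1 = 2

degrees of freedom = 2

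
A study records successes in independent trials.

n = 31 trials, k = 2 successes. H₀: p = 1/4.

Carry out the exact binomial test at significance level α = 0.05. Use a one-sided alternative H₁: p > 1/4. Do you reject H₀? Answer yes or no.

Exact binomial: n=31, k=2, p₀=1/4=0.2500
P(X≥2) from Σ C(n,i)·p₀^i·(1−p₀)^(n−i)
p-value (one-sided, H₁ greater) = 0.99848
At α=0.05: p ≥ α → fail to reject H₀

reject H₀: no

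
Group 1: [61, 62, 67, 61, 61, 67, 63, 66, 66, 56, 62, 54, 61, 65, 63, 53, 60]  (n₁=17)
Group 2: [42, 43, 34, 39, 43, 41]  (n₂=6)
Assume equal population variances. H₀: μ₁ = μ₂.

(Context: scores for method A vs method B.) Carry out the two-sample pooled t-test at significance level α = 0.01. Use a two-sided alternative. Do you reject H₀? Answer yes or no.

x̄₁=61.647, s₁=4.182, n₁=17
x̄₂=40.333, s₂=3.445, n₂=6
s_p² = [16·4.182² + 5·3.445²]/21 = 16.1531
SE = √(s_p²·(1/17+1/6)) = 1.9085
t = (61.647−40.333)/1.9085 = 11.1678
df = 21
p-value (two-sided) = 0.00000
At α=0.01: p < α → reject H₀

reject H₀: yes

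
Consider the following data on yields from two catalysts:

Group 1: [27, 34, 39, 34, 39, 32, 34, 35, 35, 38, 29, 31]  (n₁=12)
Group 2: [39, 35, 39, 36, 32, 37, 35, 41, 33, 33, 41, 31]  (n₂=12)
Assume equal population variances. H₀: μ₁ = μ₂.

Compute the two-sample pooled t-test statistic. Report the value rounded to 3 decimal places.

x̄₁=33.917, s₁=3.753, n₁=12
x̄₂=36.000, s₂=3.438, n₂=12
s_p² = [11·3.753² + 11·3.438²]/22 = 12.9508
SE = √(s_p²·(1/12+1/12)) = 1.4692
t = (33.917−36.000)/1.4692 = -1.4180
df = 22

test statistic = -1.418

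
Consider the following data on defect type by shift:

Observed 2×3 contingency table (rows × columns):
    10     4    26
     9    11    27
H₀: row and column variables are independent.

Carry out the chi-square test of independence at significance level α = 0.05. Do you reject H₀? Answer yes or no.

Row totals [40, 47], col totals [19, 15, 53], n=87
χ² = (10−8.74)²/8.74 + (4−6.90)²/6.90 + (26−24.37)²/24.37 + (9−10.26)²/10.26 + (11−8.10)²/8.10 + (27−28.63)²/28.63 = 2.7930
df = 2
p-value (upper-tail) = 0.24746
At α=0.05: p ≥ α → fail to reject H₀

reject H₀: no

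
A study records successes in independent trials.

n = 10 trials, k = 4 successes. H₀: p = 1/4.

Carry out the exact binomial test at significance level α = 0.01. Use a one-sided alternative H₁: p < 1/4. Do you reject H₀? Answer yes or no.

reject H₀: no

Exact binomial: n=10, k=4, p₀=1/4=0.2500
P(X≤4) from Σ C(n,i)·p₀^i·(1−p₀)^(n−i)
p-value (one-sided, H₁ less) = 0.92187
At α=0.01: p ≥ α → fail to reject H₀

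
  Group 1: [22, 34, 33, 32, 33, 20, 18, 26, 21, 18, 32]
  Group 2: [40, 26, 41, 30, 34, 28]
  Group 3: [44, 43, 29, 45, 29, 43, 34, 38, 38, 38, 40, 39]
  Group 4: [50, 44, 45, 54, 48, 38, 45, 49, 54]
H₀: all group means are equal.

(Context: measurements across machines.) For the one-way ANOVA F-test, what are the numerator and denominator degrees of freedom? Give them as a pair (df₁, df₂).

degrees of freedom = [3, 34]

k = 4 groups, N = 38 total
df = (k−1, N−k) = (4−1, 38−4) = (3, 34)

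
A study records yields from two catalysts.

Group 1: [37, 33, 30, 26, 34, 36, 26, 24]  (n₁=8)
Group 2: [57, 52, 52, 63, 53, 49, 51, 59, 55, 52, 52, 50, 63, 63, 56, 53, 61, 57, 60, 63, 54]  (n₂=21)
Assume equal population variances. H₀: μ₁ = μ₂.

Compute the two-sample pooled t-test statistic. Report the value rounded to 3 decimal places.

x̄₁=30.750, s₁=4.979, n₁=8
x̄₂=55.952, s₂=4.717, n₂=21
s_p² = [7·4.979² + 20·4.717²]/27 = 22.9056
SE = √(s_p²·(1/8+1/21)) = 1.9885
t = (30.750−55.952)/1.9885 = -12.6744
df = 27

test statistic = -12.674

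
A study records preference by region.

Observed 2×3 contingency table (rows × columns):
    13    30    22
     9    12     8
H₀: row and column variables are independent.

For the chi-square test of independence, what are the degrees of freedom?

degrees of freedom = 2

df = (r−1)(c−1) = (2−1)·(3−1) = 2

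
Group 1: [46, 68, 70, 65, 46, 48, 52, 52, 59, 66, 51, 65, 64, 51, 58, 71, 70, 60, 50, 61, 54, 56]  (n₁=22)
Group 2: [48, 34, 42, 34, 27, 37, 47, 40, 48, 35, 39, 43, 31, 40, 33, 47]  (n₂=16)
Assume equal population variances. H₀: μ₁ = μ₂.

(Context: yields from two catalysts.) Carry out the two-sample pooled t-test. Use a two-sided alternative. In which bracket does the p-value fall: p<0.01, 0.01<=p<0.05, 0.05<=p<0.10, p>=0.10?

x̄₁=58.318, s₁=8.191, n₁=22
x̄₂=39.062, s₂=6.486, n₂=16
s_p² = [21·8.191² + 15·6.486²]/36 = 56.6586
SE = √(s_p²·(1/22+1/16)) = 2.4732
t = (58.318−39.062)/2.4732 = 7.7858
df = 36
p-value (two-sided) = 0.00000
→ bracket: p<0.01

p-value bracket: p<0.01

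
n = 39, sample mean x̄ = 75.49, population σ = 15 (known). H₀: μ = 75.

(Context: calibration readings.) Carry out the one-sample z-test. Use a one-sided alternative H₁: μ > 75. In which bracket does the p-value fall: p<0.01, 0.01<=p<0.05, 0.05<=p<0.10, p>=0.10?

SE = σ/√n = 15/√39 = 2.4019
z = (x̄−μ₀)/SE = (75.49−75)/2.4019 = 0.2040
p-value (one-sided, H₁ greater) = 0.41918
→ bracket: p>=0.10

p-value bracket: p>=0.10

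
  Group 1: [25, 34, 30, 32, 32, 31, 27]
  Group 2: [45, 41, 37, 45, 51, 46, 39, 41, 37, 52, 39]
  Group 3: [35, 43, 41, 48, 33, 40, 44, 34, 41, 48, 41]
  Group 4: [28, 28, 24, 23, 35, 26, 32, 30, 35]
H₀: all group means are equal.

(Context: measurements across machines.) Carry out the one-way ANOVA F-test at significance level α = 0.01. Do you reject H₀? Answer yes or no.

Group means [30.14, 43.00, 40.73, 29.00], grand mean 36.658
SSB = Σnᵢ(x̄ᵢ−x̄)² = 1449.514; SSW = ΣΣ(x−x̄ᵢ)² = 747.039
MSB = 1449.514/3 = 483.1712; MSW = 747.039/34 = 21.9717
F = MSB/MSW = 21.9906
df = (3, 34)
p-value (upper-tail) = 0.00000
At α=0.01: p < α → reject H₀

reject H₀: yes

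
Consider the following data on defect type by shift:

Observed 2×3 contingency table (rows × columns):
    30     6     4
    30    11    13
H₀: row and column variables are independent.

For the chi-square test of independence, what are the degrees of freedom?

df = (r−1)(c−1) = (2−1)·(3−1) = 2

degrees of freedom = 2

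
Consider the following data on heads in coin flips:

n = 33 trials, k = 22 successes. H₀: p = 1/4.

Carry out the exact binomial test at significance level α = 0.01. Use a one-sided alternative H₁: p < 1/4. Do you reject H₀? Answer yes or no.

reject H₀: no

Exact binomial: n=33, k=22, p₀=1/4=0.2500
P(X≤22) from Σ C(n,i)·p₀^i·(1−p₀)^(n−i)
p-value (one-sided, H₁ less) = 1.00000
At α=0.01: p ≥ α → fail to reject H₀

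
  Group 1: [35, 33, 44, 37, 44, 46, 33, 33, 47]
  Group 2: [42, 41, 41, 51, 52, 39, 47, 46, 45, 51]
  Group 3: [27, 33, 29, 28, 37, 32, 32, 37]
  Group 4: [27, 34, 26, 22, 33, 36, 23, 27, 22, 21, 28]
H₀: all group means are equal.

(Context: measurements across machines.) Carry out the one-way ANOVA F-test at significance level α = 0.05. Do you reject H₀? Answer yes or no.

reject H₀: yes

Group means [39.11, 45.50, 31.88, 27.18], grand mean 35.816
SSB = Σnᵢ(x̄ᵢ−x̄)² = 1979.810; SSW = ΣΣ(x−x̄ᵢ)² = 861.900
MSB = 1979.810/3 = 659.9368; MSW = 861.900/34 = 25.3500
F = MSB/MSW = 26.0330
df = (3, 34)
p-value (upper-tail) = 0.00000
At α=0.05: p < α → reject H₀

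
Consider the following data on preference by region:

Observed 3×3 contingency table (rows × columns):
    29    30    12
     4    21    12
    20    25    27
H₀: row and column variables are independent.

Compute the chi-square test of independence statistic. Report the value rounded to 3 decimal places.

Row totals [71, 37, 72], col totals [53, 76, 51], n=180
χ² = (29−20.91)²/20.91 + (30−29.98)²/29.98 + (12−20.12)²/20.12 + (4−10.89)²/10.89 + (21−15.62)²/15.62 + (12−10.48)²/10.48 + (20−21.20)²/21.20 + (25−30.40)²/30.40 + (27−20.40)²/20.40 = 16.0052
df = 4

test statistic = 16.005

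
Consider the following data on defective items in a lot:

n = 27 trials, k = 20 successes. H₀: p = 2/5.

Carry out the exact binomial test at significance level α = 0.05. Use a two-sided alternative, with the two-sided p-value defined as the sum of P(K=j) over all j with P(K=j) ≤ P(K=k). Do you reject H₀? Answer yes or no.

reject H₀: yes

Exact binomial: n=27, k=20, p₀=2/5=0.4000
P(X=j) = C(n,j)·p₀^j·(1−p₀)^(n−j); p = Σ P(X=j) over j with P(X=j) ≤ P(X=20)
p-value (two-sided) = 0.00053
At α=0.05: p < α → reject H₀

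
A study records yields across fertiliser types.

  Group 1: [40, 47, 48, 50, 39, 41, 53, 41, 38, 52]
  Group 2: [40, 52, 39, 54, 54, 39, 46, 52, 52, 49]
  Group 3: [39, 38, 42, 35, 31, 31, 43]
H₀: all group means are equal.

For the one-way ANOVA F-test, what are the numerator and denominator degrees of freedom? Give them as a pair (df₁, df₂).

degrees of freedom = [2, 24]

k = 3 groups, N = 27 total
df = (k−1, N−k) = (3−1, 27−3) = (2, 24)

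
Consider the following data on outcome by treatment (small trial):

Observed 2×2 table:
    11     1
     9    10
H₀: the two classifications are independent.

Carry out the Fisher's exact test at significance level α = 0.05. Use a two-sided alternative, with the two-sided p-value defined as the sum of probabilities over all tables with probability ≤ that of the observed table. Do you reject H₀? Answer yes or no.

Margins: r₁=12, r₂=19, c₁=20, c₂=11, n=31
p_obs = C(12,11)·C(19,9)/C(31,20); sum pmf over tables with pmf ≤ p_obs
p-value (two-sided) = 0.02011
At α=0.05: p < α → reject H₀

reject H₀: yes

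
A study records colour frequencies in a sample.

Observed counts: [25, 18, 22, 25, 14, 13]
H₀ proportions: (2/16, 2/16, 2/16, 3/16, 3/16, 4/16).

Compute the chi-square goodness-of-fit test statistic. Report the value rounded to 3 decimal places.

n = 117; E_i = n·p_i = [14.62, 14.62, 14.62, 21.94, 21.94, 29.25]
χ² = (25−14.62)²/14.62 + (18−14.62)²/14.62 + (22−14.62)²/14.62 + (25−21.94)²/21.94 + (14−21.94)²/21.94 + (13−29.25)²/29.25 = 24.1852
df = 5

test statistic = 24.185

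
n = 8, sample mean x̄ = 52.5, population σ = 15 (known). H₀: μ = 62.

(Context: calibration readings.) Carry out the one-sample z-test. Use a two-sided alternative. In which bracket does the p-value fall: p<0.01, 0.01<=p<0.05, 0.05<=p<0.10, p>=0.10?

p-value bracket: 0.05<=p<0.10

SE = σ/√n = 15/√8 = 5.3033
z = (x̄−μ₀)/SE = (52.5−62)/5.3033 = -1.7913
p-value (two-sided) = 0.07324
→ bracket: 0.05<=p<0.10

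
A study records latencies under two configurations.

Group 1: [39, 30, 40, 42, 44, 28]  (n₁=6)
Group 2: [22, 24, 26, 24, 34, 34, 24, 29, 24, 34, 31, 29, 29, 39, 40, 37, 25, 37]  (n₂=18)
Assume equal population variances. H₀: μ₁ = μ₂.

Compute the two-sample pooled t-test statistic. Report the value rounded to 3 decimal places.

test statistic = 2.487

x̄₁=37.167, s₁=6.585, n₁=6
x̄₂=30.111, s₂=5.840, n₂=18
s_p² = [5·6.585² + 17·5.840²]/22 = 36.2096
SE = √(s_p²·(1/6+1/18)) = 2.8366
t = (37.167−30.111)/2.8366 = 2.4873
df = 22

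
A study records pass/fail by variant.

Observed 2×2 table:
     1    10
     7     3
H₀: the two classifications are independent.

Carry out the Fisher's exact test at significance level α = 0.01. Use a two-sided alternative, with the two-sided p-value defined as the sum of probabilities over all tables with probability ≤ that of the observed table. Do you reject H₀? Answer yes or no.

Margins: r₁=11, r₂=10, c₁=8, c₂=13, n=21
p_obs = C(11,1)·C(10,7)/C(21,8); sum pmf over tables with pmf ≤ p_obs
p-value (two-sided) = 0.00752
At α=0.01: p < α → reject H₀

reject H₀: yes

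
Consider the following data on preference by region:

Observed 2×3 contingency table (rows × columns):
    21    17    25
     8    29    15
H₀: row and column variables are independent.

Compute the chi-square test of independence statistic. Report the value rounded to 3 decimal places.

Row totals [63, 52], col totals [29, 46, 40], n=115
χ² = (21−15.89)²/15.89 + (17−25.20)²/25.20 + (25−21.91)²/21.91 + (8−13.11)²/13.11 + (29−20.80)²/20.80 + (15−18.09)²/18.09 = 10.5019
df = 2

test statistic = 10.502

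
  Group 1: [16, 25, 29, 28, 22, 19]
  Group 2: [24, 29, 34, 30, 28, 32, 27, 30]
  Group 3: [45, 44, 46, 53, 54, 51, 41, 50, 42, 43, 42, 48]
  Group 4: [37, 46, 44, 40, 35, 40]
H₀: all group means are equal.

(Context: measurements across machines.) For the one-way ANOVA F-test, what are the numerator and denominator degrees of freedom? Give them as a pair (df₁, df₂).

k = 4 groups, N = 32 total
df = (k−1, N−k) = (4−1, 32−4) = (3, 28)

degrees of freedom = [3, 28]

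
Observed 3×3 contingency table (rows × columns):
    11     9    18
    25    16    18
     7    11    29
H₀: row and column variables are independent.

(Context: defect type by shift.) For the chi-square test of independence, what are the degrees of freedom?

degrees of freedom = 4

df = (r−1)(c−1) = (3−1)·(3−1) = 4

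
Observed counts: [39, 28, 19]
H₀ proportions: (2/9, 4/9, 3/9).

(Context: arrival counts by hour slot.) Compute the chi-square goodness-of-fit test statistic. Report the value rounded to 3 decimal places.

test statistic = 26.692

n = 86; E_i = n·p_i = [19.11, 38.22, 28.67]
χ² = (39−19.11)²/19.11 + (28−38.22)²/38.22 + (19−28.67)²/28.67 = 26.6919
df = 2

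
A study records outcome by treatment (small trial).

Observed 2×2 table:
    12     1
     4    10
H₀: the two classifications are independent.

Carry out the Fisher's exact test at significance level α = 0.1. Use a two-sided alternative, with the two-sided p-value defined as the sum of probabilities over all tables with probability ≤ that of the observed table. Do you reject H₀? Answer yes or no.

reject H₀: yes

Margins: r₁=13, r₂=14, c₁=16, c₂=11, n=27
p_obs = C(13,12)·C(14,4)/C(27,16); sum pmf over tables with pmf ≤ p_obs
p-value (two-sided) = 0.00134
At α=0.1: p < α → reject H₀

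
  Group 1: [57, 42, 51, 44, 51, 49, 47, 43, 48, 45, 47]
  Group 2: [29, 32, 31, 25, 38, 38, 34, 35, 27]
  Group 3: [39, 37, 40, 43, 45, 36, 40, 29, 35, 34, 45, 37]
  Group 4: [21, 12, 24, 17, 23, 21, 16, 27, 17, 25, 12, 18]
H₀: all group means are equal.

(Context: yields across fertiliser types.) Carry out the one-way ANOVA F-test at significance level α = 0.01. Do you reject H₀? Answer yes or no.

Group means [47.64, 32.11, 38.33, 19.42], grand mean 34.227
SSB = Σnᵢ(x̄ᵢ−x̄)² = 4852.710; SSW = ΣΣ(x−x̄ᵢ)² = 861.018
MSB = 4852.710/3 = 1617.5699; MSW = 861.018/40 = 21.5254
F = MSB/MSW = 75.1469
df = (3, 40)
p-value (upper-tail) = 0.00000
At α=0.01: p < α → reject H₀

reject H₀: yes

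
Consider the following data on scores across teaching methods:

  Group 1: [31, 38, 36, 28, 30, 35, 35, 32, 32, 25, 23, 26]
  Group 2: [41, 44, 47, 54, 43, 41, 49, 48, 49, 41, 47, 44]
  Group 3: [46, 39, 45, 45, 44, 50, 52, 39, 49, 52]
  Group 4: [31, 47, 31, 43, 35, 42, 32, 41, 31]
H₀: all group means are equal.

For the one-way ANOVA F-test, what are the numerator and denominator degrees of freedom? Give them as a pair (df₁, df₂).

k = 4 groups, N = 43 total
df = (k−1, N−k) = (4−1, 43−4) = (3, 39)

degrees of freedom = [3, 39]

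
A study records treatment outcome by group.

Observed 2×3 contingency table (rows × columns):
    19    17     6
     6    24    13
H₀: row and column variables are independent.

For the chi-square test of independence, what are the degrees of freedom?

df = (r−1)(c−1) = (2−1)·(3−1) = 2

degrees of freedom = 2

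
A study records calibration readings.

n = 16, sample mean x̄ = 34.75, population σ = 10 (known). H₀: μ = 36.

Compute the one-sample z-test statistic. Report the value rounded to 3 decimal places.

SE = σ/√n = 10/√16 = 2.5000
z = (x̄−μ₀)/SE = (34.75−36)/2.5000 = -0.5000

test statistic = -0.500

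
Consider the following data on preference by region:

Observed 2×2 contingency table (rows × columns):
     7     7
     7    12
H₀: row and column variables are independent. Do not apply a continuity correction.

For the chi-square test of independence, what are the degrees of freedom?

df = (r−1)(c−1) = (2−1)·(2−1) = 1

degrees of freedom = 1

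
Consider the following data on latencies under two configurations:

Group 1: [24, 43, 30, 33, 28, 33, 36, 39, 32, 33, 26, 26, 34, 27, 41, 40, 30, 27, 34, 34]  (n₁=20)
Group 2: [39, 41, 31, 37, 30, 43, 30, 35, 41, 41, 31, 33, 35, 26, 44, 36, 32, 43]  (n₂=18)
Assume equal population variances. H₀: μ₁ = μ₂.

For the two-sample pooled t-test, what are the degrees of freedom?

df = n₁ + n₂ − 2 = 20 + 18 − 2 = 36

degrees of freedom = 36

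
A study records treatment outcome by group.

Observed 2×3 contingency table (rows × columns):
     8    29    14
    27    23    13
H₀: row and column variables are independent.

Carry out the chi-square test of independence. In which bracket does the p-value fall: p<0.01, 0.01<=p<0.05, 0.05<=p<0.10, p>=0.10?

p-value bracket: p<0.01

Row totals [51, 63], col totals [35, 52, 27], n=114
χ² = (8−15.66)²/15.66 + (29−23.26)²/23.26 + (14−12.08)²/12.08 + (27−19.34)²/19.34 + (23−28.74)²/28.74 + (13−14.92)²/14.92 = 9.8901
df = 2
p-value (upper-tail) = 0.00712
→ bracket: p<0.01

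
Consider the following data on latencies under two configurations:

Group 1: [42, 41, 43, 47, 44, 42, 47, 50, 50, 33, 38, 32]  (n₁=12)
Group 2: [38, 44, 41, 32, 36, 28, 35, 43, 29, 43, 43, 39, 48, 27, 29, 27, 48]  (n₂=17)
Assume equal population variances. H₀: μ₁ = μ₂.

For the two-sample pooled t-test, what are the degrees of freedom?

df = n₁ + n₂ − 2 = 12 + 17 − 2 = 27

degrees of freedom = 27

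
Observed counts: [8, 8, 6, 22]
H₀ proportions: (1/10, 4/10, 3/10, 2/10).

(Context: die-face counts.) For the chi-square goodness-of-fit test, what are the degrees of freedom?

df = k − 1 = 4 − 1 = 3

degrees of freedom = 3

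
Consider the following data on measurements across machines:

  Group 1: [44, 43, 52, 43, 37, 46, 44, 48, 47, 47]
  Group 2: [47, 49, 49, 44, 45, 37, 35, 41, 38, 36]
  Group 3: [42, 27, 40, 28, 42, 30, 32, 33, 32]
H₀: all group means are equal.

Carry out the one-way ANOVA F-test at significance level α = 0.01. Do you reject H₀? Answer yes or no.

reject H₀: yes

Group means [45.10, 42.10, 34.00], grand mean 40.621
SSB = Σnᵢ(x̄ᵢ−x̄)² = 617.028; SSW = ΣΣ(x−x̄ᵢ)² = 677.800
MSB = 617.028/2 = 308.5138; MSW = 677.800/26 = 26.0692
F = MSB/MSW = 11.8344
df = (2, 26)
p-value (upper-tail) = 0.00022
At α=0.01: p < α → reject H₀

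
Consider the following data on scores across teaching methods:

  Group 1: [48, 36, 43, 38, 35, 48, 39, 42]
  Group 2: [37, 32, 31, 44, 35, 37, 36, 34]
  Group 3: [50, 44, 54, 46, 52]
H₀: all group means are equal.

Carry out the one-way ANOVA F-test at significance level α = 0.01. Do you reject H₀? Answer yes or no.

reject H₀: yes

Group means [41.12, 35.75, 49.20], grand mean 41.000
SSB = Σnᵢ(x̄ᵢ−x̄)² = 556.825; SSW = ΣΣ(x−x̄ᵢ)² = 357.175
MSB = 556.825/2 = 278.4125; MSW = 357.175/18 = 19.8431
F = MSB/MSW = 14.0307
df = (2, 18)
p-value (upper-tail) = 0.00021
At α=0.01: p < α → reject H₀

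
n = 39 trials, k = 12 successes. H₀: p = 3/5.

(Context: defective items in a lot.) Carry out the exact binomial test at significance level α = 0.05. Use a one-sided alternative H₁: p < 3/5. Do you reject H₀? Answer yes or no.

reject H₀: yes

Exact binomial: n=39, k=12, p₀=3/5=0.6000
P(X≤12) from Σ C(n,i)·p₀^i·(1−p₀)^(n−i)
p-value (one-sided, H₁ less) = 0.00021
At α=0.05: p < α → reject H₀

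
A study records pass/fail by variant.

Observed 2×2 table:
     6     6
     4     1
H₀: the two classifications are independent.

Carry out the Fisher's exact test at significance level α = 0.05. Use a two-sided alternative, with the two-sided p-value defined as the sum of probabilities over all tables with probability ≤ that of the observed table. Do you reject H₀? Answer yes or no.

Margins: r₁=12, r₂=5, c₁=10, c₂=7, n=17
p_obs = C(12,6)·C(5,4)/C(17,10); sum pmf over tables with pmf ≤ p_obs
p-value (two-sided) = 0.33824
At α=0.05: p ≥ α → fail to reject H₀

reject H₀: no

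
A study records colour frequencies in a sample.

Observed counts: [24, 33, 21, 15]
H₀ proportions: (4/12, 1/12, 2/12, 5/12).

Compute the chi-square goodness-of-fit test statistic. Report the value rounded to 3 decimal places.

test statistic = 100.355

n = 93; E_i = n·p_i = [31.00, 7.75, 15.50, 38.75]
χ² = (24−31.00)²/31.00 + (33−7.75)²/7.75 + (21−15.50)²/15.50 + (15−38.75)²/38.75 = 100.3548
df = 3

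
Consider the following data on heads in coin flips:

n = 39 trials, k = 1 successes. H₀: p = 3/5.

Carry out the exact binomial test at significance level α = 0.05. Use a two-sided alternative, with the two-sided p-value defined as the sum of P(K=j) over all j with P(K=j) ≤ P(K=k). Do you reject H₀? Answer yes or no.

Exact binomial: n=39, k=1, p₀=3/5=0.6000
P(X=j) = C(n,j)·p₀^j·(1−p₀)^(n−j); p = Σ P(X=j) over j with P(X=j) ≤ P(X=1)
p-value (two-sided) = 0.00000
At α=0.05: p < α → reject H₀

reject H₀: yes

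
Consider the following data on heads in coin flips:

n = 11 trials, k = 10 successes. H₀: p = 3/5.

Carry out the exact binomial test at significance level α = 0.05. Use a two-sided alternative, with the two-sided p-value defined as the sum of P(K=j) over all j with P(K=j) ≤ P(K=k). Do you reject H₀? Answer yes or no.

reject H₀: no

Exact binomial: n=11, k=10, p₀=3/5=0.6000
P(X=j) = C(n,j)·p₀^j·(1−p₀)^(n−j); p = Σ P(X=j) over j with P(X=j) ≤ P(X=10)
p-value (two-sided) = 0.05951
At α=0.05: p ≥ α → fail to reject H₀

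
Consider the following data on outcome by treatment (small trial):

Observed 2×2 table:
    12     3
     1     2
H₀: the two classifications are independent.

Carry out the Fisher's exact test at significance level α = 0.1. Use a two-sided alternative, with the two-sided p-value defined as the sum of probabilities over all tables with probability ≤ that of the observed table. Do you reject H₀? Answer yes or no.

reject H₀: no

Margins: r₁=15, r₂=3, c₁=13, c₂=5, n=18
p_obs = C(15,12)·C(3,1)/C(18,13); sum pmf over tables with pmf ≤ p_obs
p-value (two-sided) = 0.17157
At α=0.1: p ≥ α → fail to reject H₀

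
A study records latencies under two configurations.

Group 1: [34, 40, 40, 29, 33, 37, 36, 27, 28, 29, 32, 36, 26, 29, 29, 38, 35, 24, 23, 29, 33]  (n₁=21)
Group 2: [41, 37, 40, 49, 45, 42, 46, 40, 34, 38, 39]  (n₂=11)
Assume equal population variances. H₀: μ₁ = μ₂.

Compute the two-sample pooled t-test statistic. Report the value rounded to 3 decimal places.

test statistic = -5.184

x̄₁=31.762, s₁=5.009, n₁=21
x̄₂=41.000, s₂=4.313, n₂=11
s_p² = [20·5.009² + 10·4.313²]/30 = 22.9270
SE = √(s_p²·(1/21+1/11)) = 1.7821
t = (31.762−41.000)/1.7821 = -5.1837
df = 30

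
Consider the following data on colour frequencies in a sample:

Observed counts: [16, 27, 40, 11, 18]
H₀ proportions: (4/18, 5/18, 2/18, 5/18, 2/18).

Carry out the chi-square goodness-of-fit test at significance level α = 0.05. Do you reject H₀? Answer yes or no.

reject H₀: yes

n = 112; E_i = n·p_i = [24.89, 31.11, 12.44, 31.11, 12.44]
χ² = (16−24.89)²/24.89 + (27−31.11)²/31.11 + (40−12.44)²/12.44 + (11−31.11)²/31.11 + (18−12.44)²/12.44 = 80.2143
df = 4
p-value (upper-tail) = 0.00000
At α=0.05: p < α → reject H₀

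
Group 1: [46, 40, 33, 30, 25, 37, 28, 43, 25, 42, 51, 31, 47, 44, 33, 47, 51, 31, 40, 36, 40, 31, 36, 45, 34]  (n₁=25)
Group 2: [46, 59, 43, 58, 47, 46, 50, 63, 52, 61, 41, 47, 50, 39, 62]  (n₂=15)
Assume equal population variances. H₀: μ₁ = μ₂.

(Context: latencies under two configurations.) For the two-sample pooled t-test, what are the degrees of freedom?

degrees of freedom = 38

df = n₁ + n₂ − 2 = 25 + 15 − 2 = 38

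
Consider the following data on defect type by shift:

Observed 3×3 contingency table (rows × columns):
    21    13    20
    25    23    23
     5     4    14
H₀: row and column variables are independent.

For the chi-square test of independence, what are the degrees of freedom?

df = (r−1)(c−1) = (3−1)·(3−1) = 4

degrees of freedom = 4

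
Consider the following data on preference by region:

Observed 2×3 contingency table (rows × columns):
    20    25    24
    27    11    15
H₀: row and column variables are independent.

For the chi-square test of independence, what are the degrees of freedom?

degrees of freedom = 2

df = (r−1)(c−1) = (2−1)·(3−1) = 2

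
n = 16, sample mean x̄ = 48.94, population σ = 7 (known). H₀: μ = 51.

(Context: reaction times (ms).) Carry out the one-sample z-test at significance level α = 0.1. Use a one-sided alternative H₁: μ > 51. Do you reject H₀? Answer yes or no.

reject H₀: no

SE = σ/√n = 7/√16 = 1.7500
z = (x̄−μ₀)/SE = (48.94−51)/1.7500 = -1.1771
p-value (one-sided, H₁ greater) = 0.88043
At α=0.1: p ≥ α → fail to reject H₀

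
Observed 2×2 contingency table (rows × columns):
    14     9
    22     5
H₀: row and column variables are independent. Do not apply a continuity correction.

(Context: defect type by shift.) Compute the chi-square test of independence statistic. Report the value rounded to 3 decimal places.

test statistic = 2.617

Row totals [23, 27], col totals [36, 14], n=50
χ² = (14−16.56)²/16.56 + (9−6.44)²/6.44 + (22−19.44)²/19.44 + (5−7.56)²/7.56 = 2.6174
df = 1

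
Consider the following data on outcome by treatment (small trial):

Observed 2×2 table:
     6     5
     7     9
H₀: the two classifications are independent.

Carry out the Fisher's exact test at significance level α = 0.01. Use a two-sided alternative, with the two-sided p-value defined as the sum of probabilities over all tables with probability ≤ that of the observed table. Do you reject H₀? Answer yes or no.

Margins: r₁=11, r₂=16, c₁=13, c₂=14, n=27
p_obs = C(11,6)·C(16,7)/C(27,13); sum pmf over tables with pmf ≤ p_obs
p-value (two-sided) = 0.70357
At α=0.01: p ≥ α → fail to reject H₀

reject H₀: no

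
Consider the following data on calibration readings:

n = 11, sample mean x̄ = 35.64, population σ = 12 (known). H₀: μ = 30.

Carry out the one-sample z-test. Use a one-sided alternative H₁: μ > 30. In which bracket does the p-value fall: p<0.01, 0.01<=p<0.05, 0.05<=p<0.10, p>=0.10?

SE = σ/√n = 12/√11 = 3.6181
z = (x̄−μ₀)/SE = (35.64−30)/3.6181 = 1.5588
p-value (one-sided, H₁ greater) = 0.05952
→ bracket: 0.05<=p<0.10

p-value bracket: 0.05<=p<0.10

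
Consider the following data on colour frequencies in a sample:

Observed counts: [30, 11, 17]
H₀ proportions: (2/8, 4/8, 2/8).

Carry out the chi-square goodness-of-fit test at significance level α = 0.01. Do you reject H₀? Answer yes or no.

reject H₀: yes

n = 58; E_i = n·p_i = [14.50, 29.00, 14.50]
χ² = (30−14.50)²/14.50 + (11−29.00)²/29.00 + (17−14.50)²/14.50 = 28.1724
df = 2
p-value (upper-tail) = 0.00000
At α=0.01: p < α → reject H₀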